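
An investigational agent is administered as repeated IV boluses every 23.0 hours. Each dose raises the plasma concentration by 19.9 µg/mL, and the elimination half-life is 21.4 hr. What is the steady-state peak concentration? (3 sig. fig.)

k = ln 2 / 21.4 = 0.03239 hr⁻¹
Fraction remaining after one interval: e^(−kτ) = e^(−0.03239 × 23.0) = 0.4747
R = 1 / (1 − 0.4747) = 1.904
Css,max = 19.9 × 1.904 ≈ 37.9 µg/mL

37.9 µg/mL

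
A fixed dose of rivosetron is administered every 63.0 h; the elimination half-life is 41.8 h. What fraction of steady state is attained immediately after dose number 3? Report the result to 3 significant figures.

k = ln 2 / 41.8 = 0.01658 h⁻¹
f_n = 1 − e^(−nkτ) = 1 − e^(−3 × 0.01658 × 63.0) = 1 − e^(−3.134) = 1 − 0.04354 ≈ 0.956

0.956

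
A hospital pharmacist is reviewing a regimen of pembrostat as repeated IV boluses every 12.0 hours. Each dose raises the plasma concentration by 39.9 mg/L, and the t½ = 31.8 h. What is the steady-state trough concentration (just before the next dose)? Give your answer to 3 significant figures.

133 mg/L

k = ln 2 / 31.8 = 0.02180 h⁻¹
Fraction remaining after one interval: e^(−kτ) = e^(−0.02180 × 12.0) = 0.7698
R = 1 / (1 − 0.7698) = 4.345
Css,max = 39.9 × 4.345 = 173.4 mg/L
Css,min = Css,max × e^(−kτ) = 173.4 × 0.7698 ≈ 133 mg/L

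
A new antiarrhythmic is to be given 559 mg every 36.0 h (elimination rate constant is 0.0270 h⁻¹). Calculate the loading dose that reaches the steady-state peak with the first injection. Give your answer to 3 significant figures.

Accumulation ratio R = 1 / (1 − e^(−kτ)) = 1 / (1 − e^(−0.02700×36.0)) = 1 / (1 − 0.3783) = 1.609
Loading dose = maintenance dose × R = 559 × 1.609 ≈ 899 mg

899 mg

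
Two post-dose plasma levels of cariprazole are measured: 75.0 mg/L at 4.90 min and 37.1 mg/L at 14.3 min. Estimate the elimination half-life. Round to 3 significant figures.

9.26 minutes

k = ln(C₁/C₂) / (t₂ − t₁) = ln(75.0/37.1) / (14.3 − 4.90)
  = 0.7039 / 9.400 = 0.07488 min⁻¹
t½ = ln 2 / k = ln 2 / 0.07488 ≈ 9.26 minutes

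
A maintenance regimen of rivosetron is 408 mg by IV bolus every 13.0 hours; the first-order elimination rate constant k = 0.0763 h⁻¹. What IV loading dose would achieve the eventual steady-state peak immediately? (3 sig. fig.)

649 mg

Accumulation ratio R = 1 / (1 − e^(−kτ)) = 1 / (1 − e^(−0.07630×13.0)) = 1 / (1 − 0.3709) = 1.590
Loading dose = maintenance dose × R = 408 × 1.590 ≈ 649 mg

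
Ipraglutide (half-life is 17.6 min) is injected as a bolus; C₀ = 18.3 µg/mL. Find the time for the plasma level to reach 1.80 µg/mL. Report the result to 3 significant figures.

k = ln 2 / 17.6 = 0.03938 min⁻¹
C(t) = C₀ e^(−kt)  ⇒  t = ln(C₀/C) / k
t = ln(18.3/1.80) / 0.03938 = 2.319 / 0.03938 ≈ 58.9 minutes

58.9 minutes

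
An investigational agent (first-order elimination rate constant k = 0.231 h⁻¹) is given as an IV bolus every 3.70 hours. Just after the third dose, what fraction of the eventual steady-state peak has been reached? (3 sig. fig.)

f_n = 1 − e^(−nkτ) = 1 − e^(−3 × 0.2310 × 3.70) = 1 − e^(−2.564) = 1 − 0.07699 ≈ 0.923

0.923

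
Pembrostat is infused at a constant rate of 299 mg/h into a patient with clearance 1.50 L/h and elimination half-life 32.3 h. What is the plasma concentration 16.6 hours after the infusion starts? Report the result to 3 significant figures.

59.7 mg/L

Css = rate / CL = 299 / 1.50 = 199.3 mg/L
k = ln 2 / 32.3 = 0.02146 h⁻¹
C(t) = Css (1 − e^(−kt)) = 199.3 × (1 − e^(−0.3562)) = 199.3 × 0.2997 ≈ 59.7 mg/L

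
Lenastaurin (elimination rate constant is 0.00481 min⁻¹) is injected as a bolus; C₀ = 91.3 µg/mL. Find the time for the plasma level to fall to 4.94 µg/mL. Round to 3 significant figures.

C(t) = C₀ e^(−kt)  ⇒  t = ln(C₀/C) / k
t = ln(91.3/4.94) / 0.004810 = 2.917 / 0.004810 ≈ 606 minutes

606 minutes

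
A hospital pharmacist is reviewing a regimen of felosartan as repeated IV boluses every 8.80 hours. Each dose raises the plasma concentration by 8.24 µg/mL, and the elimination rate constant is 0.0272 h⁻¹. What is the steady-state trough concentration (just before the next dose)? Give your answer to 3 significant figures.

30.5 µg/mL

Fraction remaining after one interval: e^(−kτ) = e^(−0.02720 × 8.80) = 0.7871
R = 1 / (1 − 0.7871) = 4.698
Css,max = 8.24 × 4.698 = 38.71 µg/mL
Css,min = Css,max × e^(−kτ) = 38.71 × 0.7871 ≈ 30.5 µg/mL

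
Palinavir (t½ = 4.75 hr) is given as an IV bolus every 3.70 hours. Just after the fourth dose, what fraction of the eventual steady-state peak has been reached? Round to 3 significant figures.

k = ln 2 / 4.75 = 0.1459 hr⁻¹
f_n = 1 − e^(−nkτ) = 1 − e^(−4 × 0.1459 × 3.70) = 1 − e^(−2.160) = 1 − 0.1154 ≈ 0.885

0.885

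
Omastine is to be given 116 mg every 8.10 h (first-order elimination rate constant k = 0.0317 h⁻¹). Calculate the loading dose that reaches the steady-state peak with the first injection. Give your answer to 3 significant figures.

512 mg

Accumulation ratio R = 1 / (1 − e^(−kτ)) = 1 / (1 − e^(−0.03170×8.10)) = 1 / (1 − 0.7735) = 4.416
Loading dose = maintenance dose × R = 116 × 4.416 ≈ 512 mg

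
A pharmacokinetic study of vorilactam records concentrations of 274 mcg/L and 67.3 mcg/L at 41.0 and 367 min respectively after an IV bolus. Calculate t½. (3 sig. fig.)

161 minutes

k = ln(C₁/C₂) / (t₂ − t₁) = ln(274/67.3) / (367 − 41.0)
  = 1.404 / 326.0 = 0.004307 min⁻¹
t½ = ln 2 / k = ln 2 / 0.004307 ≈ 161 minutes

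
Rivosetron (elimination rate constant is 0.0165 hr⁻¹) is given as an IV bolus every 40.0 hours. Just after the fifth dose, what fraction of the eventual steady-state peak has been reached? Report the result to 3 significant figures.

f_n = 1 − e^(−nkτ) = 1 − e^(−5 × 0.01650 × 40.0) = 1 − e^(−3.300) = 1 − 0.03688 ≈ 0.963

0.963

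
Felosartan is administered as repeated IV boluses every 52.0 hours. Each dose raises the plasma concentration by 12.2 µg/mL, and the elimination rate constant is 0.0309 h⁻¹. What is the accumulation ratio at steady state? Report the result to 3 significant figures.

1.25

Fraction remaining after one interval: e^(−kτ) = e^(−0.03090 × 52.0) = 0.2005
R = 1 / (1 − 0.2005) = 1 / 0.7995 ≈ 1.25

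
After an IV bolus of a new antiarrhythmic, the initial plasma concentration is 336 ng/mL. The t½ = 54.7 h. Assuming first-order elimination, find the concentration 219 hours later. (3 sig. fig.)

k = ln 2 / 54.7 = 0.01267 h⁻¹
C(t) = C₀ e^(−kt) = 336 × e^(−0.01267 × 219) = 336 × e^(−2.775) = 336 × 0.06234 ≈ 20.9 ng/mL

20.9 ng/mL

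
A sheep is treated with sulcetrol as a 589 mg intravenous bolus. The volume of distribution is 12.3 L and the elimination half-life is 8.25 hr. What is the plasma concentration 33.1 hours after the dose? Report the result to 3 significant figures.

C₀ = dose / V = 589 / 12.3 = 47.89 mg/L
k = ln 2 / 8.25 = 0.08402 hr⁻¹
C(t) = C₀ e^(−kt) = 47.89 × e^(−0.08402 × 33.1) = 47.89 × e^(−2.781) = 47.89 × 0.06198 ≈ 2.97 mg/L

2.97 mg/L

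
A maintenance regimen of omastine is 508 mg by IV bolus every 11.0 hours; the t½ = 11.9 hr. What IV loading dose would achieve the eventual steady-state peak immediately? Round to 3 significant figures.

1070 mg

k = ln 2 / 11.9 = 0.05825 hr⁻¹
Accumulation ratio R = 1 / (1 − e^(−kτ)) = 1 / (1 − e^(−0.05825×11.0)) = 1 / (1 − 0.5269) = 2.114
Loading dose = maintenance dose × R = 508 × 2.114 ≈ 1070 mg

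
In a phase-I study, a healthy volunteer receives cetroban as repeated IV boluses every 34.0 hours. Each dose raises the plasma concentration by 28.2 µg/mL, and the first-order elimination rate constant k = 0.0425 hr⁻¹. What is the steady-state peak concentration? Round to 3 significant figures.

36.9 µg/mL

Fraction remaining after one interval: e^(−kτ) = e^(−0.04250 × 34.0) = 0.2357
R = 1 / (1 − 0.2357) = 1.308
Css,max = 28.2 × 1.308 ≈ 36.9 µg/mL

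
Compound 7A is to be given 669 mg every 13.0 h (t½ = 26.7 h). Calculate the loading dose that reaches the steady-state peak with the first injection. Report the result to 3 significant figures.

k = ln 2 / 26.7 = 0.02596 h⁻¹
Accumulation ratio R = 1 / (1 − e^(−kτ)) = 1 / (1 − e^(−0.02596×13.0)) = 1 / (1 − 0.7136) = 3.491
Loading dose = maintenance dose × R = 669 × 3.491 ≈ 2340 mg

2340 mg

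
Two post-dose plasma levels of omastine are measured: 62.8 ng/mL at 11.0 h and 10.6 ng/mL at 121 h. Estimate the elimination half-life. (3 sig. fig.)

42.9 hours

k = ln(C₁/C₂) / (t₂ − t₁) = ln(62.8/10.6) / (121 − 11.0)
  = 1.779 / 110.0 = 0.01617 h⁻¹
t½ = ln 2 / k = ln 2 / 0.01617 ≈ 42.9 hours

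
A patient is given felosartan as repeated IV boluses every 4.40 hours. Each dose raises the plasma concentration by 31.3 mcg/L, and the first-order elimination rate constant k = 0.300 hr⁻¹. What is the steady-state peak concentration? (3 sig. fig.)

Fraction remaining after one interval: e^(−kτ) = e^(−0.3000 × 4.40) = 0.2671
R = 1 / (1 − 0.2671) = 1.365
Css,max = 31.3 × 1.365 ≈ 42.7 mcg/L

42.7 mcg/L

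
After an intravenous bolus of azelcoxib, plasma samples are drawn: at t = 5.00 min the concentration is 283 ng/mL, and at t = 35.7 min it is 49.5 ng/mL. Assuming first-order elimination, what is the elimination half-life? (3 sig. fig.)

12.2 minutes

k = ln(C₁/C₂) / (t₂ − t₁) = ln(283/49.5) / (35.7 − 5.00)
  = 1.743 / 30.70 = 0.05679 min⁻¹
t½ = ln 2 / k = ln 2 / 0.05679 ≈ 12.2 minutes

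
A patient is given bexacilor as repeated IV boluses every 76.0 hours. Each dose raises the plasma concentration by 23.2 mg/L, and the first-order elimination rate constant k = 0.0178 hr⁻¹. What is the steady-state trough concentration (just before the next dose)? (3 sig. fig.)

Fraction remaining after one interval: e^(−kτ) = e^(−0.01780 × 76.0) = 0.2585
R = 1 / (1 − 0.2585) = 1.349
Css,max = 23.2 × 1.349 = 31.29 mg/L
Css,min = Css,max × e^(−kτ) = 31.29 × 0.2585 ≈ 8.09 mg/L

8.09 mg/L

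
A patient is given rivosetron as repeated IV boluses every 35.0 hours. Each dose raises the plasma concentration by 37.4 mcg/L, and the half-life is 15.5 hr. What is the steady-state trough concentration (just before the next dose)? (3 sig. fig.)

9.89 mcg/L

k = ln 2 / 15.5 = 0.04472 hr⁻¹
Fraction remaining after one interval: e^(−kτ) = e^(−0.04472 × 35.0) = 0.2091
R = 1 / (1 − 0.2091) = 1.264
Css,max = 37.4 × 1.264 = 47.29 mcg/L
Css,min = Css,max × e^(−kτ) = 47.29 × 0.2091 ≈ 9.89 mcg/L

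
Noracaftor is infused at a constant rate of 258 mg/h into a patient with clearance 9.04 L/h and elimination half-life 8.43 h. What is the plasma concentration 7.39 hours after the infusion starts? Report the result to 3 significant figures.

13.0 µg/mL

Css = rate / CL = 258 / 9.04 = 28.54 µg/mL
k = ln 2 / 8.43 = 0.08222 h⁻¹
C(t) = Css (1 − e^(−kt)) = 28.54 × (1 − e^(−0.6076)) = 28.54 × 0.4554 ≈ 13.0 µg/mL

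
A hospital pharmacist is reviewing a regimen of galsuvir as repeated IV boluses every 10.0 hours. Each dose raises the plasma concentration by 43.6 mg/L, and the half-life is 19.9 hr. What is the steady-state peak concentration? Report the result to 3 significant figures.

k = ln 2 / 19.9 = 0.03483 hr⁻¹
Fraction remaining after one interval: e^(−kτ) = e^(−0.03483 × 10.0) = 0.7059
R = 1 / (1 − 0.7059) = 3.400
Css,max = 43.6 × 3.400 ≈ 148 mg/L

148 mg/L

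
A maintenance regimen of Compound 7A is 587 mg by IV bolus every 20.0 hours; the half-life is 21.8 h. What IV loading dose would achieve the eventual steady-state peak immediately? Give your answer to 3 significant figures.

1250 mg

k = ln 2 / 21.8 = 0.03180 h⁻¹
Accumulation ratio R = 1 / (1 − e^(−kτ)) = 1 / (1 − e^(−0.03180×20.0)) = 1 / (1 − 0.5295) = 2.125
Loading dose = maintenance dose × R = 587 × 2.125 ≈ 1250 mg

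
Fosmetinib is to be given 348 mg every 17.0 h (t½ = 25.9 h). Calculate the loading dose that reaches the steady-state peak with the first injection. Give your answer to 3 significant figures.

952 mg

k = ln 2 / 25.9 = 0.02676 h⁻¹
Accumulation ratio R = 1 / (1 − e^(−kτ)) = 1 / (1 − e^(−0.02676×17.0)) = 1 / (1 − 0.6345) = 2.736
Loading dose = maintenance dose × R = 348 × 2.736 ≈ 952 mg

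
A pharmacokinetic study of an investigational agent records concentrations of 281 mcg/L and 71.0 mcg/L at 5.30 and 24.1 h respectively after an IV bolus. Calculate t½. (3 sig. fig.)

k = ln(C₁/C₂) / (t₂ − t₁) = ln(281/71.0) / (24.1 − 5.30)
  = 1.376 / 18.80 = 0.07317 h⁻¹
t½ = ln 2 / k = ln 2 / 0.07317 ≈ 9.47 hours

9.47 hours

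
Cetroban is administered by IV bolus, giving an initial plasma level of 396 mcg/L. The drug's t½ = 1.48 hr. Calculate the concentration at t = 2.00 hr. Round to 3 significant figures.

155 mcg/L

k = ln 2 / 1.48 = 0.4683 hr⁻¹
C(t) = C₀ e^(−kt) = 396 × e^(−0.4683 × 2.00) = 396 × e^(−0.9367) = 396 × 0.3919 ≈ 155 mcg/L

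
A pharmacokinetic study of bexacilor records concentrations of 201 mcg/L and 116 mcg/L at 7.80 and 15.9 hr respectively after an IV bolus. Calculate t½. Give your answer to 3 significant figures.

10.2 hours

k = ln(C₁/C₂) / (t₂ − t₁) = ln(201/116) / (15.9 − 7.80)
  = 0.5497 / 8.100 = 0.06787 hr⁻¹
t½ = ln 2 / k = ln 2 / 0.06787 ≈ 10.2 hours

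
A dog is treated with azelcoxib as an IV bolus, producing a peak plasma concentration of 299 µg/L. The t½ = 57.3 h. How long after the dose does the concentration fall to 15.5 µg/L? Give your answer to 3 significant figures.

245 hours

k = ln 2 / 57.3 = 0.01210 h⁻¹
C(t) = C₀ e^(−kt)  ⇒  t = ln(C₀/C) / k
t = ln(299/15.5) / 0.01210 = 2.960 / 0.01210 ≈ 245 hours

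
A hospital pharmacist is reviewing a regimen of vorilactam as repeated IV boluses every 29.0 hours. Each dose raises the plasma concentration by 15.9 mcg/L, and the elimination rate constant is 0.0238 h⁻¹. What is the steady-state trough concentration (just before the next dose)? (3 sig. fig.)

Fraction remaining after one interval: e^(−kτ) = e^(−0.02380 × 29.0) = 0.5015
R = 1 / (1 − 0.5015) = 2.006
Css,max = 15.9 × 2.006 = 31.89 mcg/L
Css,min = Css,max × e^(−kτ) = 31.89 × 0.5015 ≈ 16.0 mcg/L

16.0 mcg/L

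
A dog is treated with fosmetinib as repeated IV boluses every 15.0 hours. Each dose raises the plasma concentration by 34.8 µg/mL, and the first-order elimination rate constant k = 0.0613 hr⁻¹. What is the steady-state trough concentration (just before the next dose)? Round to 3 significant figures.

Fraction remaining after one interval: e^(−kτ) = e^(−0.06130 × 15.0) = 0.3987
R = 1 / (1 − 0.3987) = 1.663
Css,max = 34.8 × 1.663 = 57.88 µg/mL
Css,min = Css,max × e^(−kτ) = 57.88 × 0.3987 ≈ 23.1 µg/mL

23.1 µg/mL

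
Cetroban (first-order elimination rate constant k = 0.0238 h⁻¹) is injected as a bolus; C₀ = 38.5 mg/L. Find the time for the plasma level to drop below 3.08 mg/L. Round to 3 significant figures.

106 hours

C(t) = C₀ e^(−kt)  ⇒  t = ln(C₀/C) / k
t = ln(38.5/3.08) / 0.02380 = 2.526 / 0.02380 ≈ 106 hours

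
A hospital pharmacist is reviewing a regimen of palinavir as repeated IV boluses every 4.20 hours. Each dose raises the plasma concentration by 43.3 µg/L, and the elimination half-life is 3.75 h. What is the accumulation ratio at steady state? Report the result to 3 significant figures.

1.85

k = ln 2 / 3.75 = 0.1848 h⁻¹
Fraction remaining after one interval: e^(−kτ) = e^(−0.1848 × 4.20) = 0.4601
R = 1 / (1 − 0.4601) = 1 / 0.5399 ≈ 1.85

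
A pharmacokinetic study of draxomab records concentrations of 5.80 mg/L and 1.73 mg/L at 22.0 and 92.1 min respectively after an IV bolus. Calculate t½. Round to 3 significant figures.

k = ln(C₁/C₂) / (t₂ − t₁) = ln(5.80/1.73) / (92.1 − 22.0)
  = 1.210 / 70.10 = 0.01726 min⁻¹
t½ = ln 2 / k = ln 2 / 0.01726 ≈ 40.2 minutes

40.2 minutes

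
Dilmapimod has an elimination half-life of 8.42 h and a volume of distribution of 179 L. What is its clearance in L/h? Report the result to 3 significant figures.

14.7 L/h

k = ln 2 / t½ = ln 2 / 8.42 = 0.08232 h⁻¹
CL = k · V = 0.08232 × 179 ≈ 14.7 L/h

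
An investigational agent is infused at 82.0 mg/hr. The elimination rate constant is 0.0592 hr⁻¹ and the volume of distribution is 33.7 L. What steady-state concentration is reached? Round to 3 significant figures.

CL = k · V = 0.0592 × 33.7 = 1.995 L/hr
Css = rate / CL = 82.0 / 1.995 ≈ 41.1 mg/L

41.1 mg/L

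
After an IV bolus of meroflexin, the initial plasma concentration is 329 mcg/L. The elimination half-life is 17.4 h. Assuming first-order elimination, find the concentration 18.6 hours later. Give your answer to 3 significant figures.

k = ln 2 / 17.4 = 0.03984 h⁻¹
C(t) = C₀ e^(−kt) = 329 × e^(−0.03984 × 18.6) = 329 × e^(−0.7410) = 329 × 0.4767 ≈ 157 mcg/L

157 mcg/L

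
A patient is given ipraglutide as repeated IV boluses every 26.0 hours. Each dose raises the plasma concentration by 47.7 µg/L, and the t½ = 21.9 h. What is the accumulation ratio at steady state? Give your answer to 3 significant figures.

1.78

k = ln 2 / 21.9 = 0.03165 h⁻¹
Fraction remaining after one interval: e^(−kτ) = e^(−0.03165 × 26.0) = 0.4391
R = 1 / (1 − 0.4391) = 1 / 0.5609 ≈ 1.78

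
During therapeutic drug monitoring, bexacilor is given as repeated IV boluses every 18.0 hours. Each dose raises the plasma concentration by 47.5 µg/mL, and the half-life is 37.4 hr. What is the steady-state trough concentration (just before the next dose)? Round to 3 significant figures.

k = ln 2 / 37.4 = 0.01853 hr⁻¹
Fraction remaining after one interval: e^(−kτ) = e^(−0.01853 × 18.0) = 0.7163
R = 1 / (1 − 0.7163) = 3.525
Css,max = 47.5 × 3.525 = 167.5 µg/mL
Css,min = Css,max × e^(−kτ) = 167.5 × 0.7163 ≈ 120 µg/mL

120 µg/mL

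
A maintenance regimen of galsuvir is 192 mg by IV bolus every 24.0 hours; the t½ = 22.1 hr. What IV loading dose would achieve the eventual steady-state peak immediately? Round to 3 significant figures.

363 mg

k = ln 2 / 22.1 = 0.03136 hr⁻¹
Accumulation ratio R = 1 / (1 − e^(−kτ)) = 1 / (1 − e^(−0.03136×24.0)) = 1 / (1 − 0.4711) = 1.891
Loading dose = maintenance dose × R = 192 × 1.891 ≈ 363 mg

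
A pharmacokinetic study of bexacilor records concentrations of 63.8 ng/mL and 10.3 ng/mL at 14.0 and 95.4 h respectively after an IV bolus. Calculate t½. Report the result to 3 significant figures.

k = ln(C₁/C₂) / (t₂ − t₁) = ln(63.8/10.3) / (95.4 − 14.0)
  = 1.824 / 81.40 = 0.02240 h⁻¹
t½ = ln 2 / k = ln 2 / 0.02240 ≈ 30.9 hours

30.9 hours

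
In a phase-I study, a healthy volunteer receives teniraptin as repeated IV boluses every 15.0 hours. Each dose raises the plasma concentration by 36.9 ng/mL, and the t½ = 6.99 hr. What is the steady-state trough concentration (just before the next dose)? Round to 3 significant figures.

k = ln 2 / 6.99 = 0.09916 hr⁻¹
Fraction remaining after one interval: e^(−kτ) = e^(−0.09916 × 15.0) = 0.2260
R = 1 / (1 − 0.2260) = 1.292
Css,max = 36.9 × 1.292 = 47.67 ng/mL
Css,min = Css,max × e^(−kτ) = 47.67 × 0.2260 ≈ 10.8 ng/mL

10.8 ng/mL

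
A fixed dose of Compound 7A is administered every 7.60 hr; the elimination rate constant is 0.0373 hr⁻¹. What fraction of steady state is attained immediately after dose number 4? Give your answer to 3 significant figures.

f_n = 1 − e^(−nkτ) = 1 − e^(−4 × 0.03730 × 7.60) = 1 − e^(−1.134) = 1 − 0.3218 ≈ 0.678

0.678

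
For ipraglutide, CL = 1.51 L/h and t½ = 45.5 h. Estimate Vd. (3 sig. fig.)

99.1 L

k = ln 2 / t½ = ln 2 / 45.5 = 0.01523 h⁻¹
V = CL / k = 1.51 / 0.01523 ≈ 99.1 L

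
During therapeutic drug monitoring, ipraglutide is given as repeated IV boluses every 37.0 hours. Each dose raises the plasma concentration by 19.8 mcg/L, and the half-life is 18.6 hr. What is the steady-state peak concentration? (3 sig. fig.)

26.5 mcg/L

k = ln 2 / 18.6 = 0.03727 hr⁻¹
Fraction remaining after one interval: e^(−kτ) = e^(−0.03727 × 37.0) = 0.2519
R = 1 / (1 − 0.2519) = 1.337
Css,max = 19.8 × 1.337 ≈ 26.5 mcg/L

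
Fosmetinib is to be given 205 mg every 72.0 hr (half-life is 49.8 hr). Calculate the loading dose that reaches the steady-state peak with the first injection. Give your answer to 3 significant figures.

324 mg

k = ln 2 / 49.8 = 0.01392 hr⁻¹
Accumulation ratio R = 1 / (1 − e^(−kτ)) = 1 / (1 − e^(−0.01392×72.0)) = 1 / (1 − 0.3671) = 1.580
Loading dose = maintenance dose × R = 205 × 1.580 ≈ 324 mg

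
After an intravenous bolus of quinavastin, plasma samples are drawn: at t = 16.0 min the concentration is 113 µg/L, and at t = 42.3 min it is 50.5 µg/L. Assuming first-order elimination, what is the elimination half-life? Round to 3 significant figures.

k = ln(C₁/C₂) / (t₂ − t₁) = ln(113/50.5) / (42.3 − 16.0)
  = 0.8054 / 26.30 = 0.03062 min⁻¹
t½ = ln 2 / k = ln 2 / 0.03062 ≈ 22.6 minutes

22.6 minutes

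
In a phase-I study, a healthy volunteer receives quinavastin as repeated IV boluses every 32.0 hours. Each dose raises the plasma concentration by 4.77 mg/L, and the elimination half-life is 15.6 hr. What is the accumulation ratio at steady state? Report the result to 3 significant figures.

1.32

k = ln 2 / 15.6 = 0.04443 hr⁻¹
Fraction remaining after one interval: e^(−kτ) = e^(−0.04443 × 32.0) = 0.2413
R = 1 / (1 − 0.2413) = 1 / 0.7587 ≈ 1.32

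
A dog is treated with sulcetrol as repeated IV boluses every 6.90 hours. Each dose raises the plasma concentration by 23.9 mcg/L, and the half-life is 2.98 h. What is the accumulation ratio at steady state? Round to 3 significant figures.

1.25

k = ln 2 / 2.98 = 0.2326 h⁻¹
Fraction remaining after one interval: e^(−kτ) = e^(−0.2326 × 6.90) = 0.2009
R = 1 / (1 − 0.2009) = 1 / 0.7991 ≈ 1.25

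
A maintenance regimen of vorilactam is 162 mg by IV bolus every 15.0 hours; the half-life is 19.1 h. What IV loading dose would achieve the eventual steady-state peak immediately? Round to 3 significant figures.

386 mg

k = ln 2 / 19.1 = 0.03629 h⁻¹
Accumulation ratio R = 1 / (1 − e^(−kτ)) = 1 / (1 − e^(−0.03629×15.0)) = 1 / (1 − 0.5802) = 2.382
Loading dose = maintenance dose × R = 162 × 2.382 ≈ 386 mg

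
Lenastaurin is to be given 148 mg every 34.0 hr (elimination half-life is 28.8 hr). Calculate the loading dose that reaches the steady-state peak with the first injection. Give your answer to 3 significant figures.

k = ln 2 / 28.8 = 0.02407 hr⁻¹
Accumulation ratio R = 1 / (1 − e^(−kτ)) = 1 / (1 − e^(−0.02407×34.0)) = 1 / (1 − 0.4412) = 1.789
Loading dose = maintenance dose × R = 148 × 1.789 ≈ 265 mg

265 mg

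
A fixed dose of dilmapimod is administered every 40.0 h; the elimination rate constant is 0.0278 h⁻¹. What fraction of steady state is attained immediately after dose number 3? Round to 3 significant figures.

0.964

f_n = 1 − e^(−nkτ) = 1 − e^(−3 × 0.02780 × 40.0) = 1 − e^(−3.336) = 1 − 0.03558 ≈ 0.964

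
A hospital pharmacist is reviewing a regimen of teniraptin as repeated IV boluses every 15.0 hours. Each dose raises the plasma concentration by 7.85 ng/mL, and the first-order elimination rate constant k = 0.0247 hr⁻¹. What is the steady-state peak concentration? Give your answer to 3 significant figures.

Fraction remaining after one interval: e^(−kτ) = e^(−0.02470 × 15.0) = 0.6904
R = 1 / (1 − 0.6904) = 3.230
Css,max = 7.85 × 3.230 ≈ 25.4 ng/mL

25.4 ng/mL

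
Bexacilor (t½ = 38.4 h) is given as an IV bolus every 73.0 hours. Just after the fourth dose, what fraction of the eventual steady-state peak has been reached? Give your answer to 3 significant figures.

k = ln 2 / 38.4 = 0.01805 h⁻¹
f_n = 1 − e^(−nkτ) = 1 − e^(−4 × 0.01805 × 73.0) = 1 − e^(−5.271) = 1 − 0.005139 ≈ 0.995

0.995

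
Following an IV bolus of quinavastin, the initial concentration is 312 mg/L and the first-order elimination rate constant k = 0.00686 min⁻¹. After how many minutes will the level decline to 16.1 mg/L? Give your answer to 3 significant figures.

C(t) = C₀ e^(−kt)  ⇒  t = ln(C₀/C) / k
t = ln(312/16.1) / 0.006860 = 2.964 / 0.006860 ≈ 432 minutes

432 minutes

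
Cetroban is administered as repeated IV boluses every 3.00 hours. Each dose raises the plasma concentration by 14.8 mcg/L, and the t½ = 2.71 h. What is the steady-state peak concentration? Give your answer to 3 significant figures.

k = ln 2 / 2.71 = 0.2558 h⁻¹
Fraction remaining after one interval: e^(−kτ) = e^(−0.2558 × 3.00) = 0.4643
R = 1 / (1 − 0.4643) = 1.867
Css,max = 14.8 × 1.867 ≈ 27.6 mcg/L

27.6 mcg/L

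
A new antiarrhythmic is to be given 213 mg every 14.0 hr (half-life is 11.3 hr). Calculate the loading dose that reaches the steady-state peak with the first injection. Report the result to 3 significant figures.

k = ln 2 / 11.3 = 0.06134 hr⁻¹
Accumulation ratio R = 1 / (1 − e^(−kτ)) = 1 / (1 − e^(−0.06134×14.0)) = 1 / (1 − 0.4237) = 1.735
Loading dose = maintenance dose × R = 213 × 1.735 ≈ 370 mg

370 mg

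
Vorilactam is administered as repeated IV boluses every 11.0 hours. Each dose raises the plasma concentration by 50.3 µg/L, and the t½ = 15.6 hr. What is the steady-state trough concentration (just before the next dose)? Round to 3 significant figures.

k = ln 2 / 15.6 = 0.04443 hr⁻¹
Fraction remaining after one interval: e^(−kτ) = e^(−0.04443 × 11.0) = 0.6134
R = 1 / (1 − 0.6134) = 2.587
Css,max = 50.3 × 2.587 = 130.1 µg/L
Css,min = Css,max × e^(−kτ) = 130.1 × 0.6134 ≈ 79.8 µg/L

79.8 µg/L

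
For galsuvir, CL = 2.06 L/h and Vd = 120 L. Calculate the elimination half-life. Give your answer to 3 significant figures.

40.4 hours

k = CL / V = 2.06 / 120 = 0.01717 h⁻¹
t½ = ln 2 / k = ln 2 / 0.01717 ≈ 40.4 hours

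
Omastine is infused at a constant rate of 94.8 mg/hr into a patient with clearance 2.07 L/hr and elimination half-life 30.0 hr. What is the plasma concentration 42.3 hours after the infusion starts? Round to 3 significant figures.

28.6 mg/L

Css = rate / CL = 94.8 / 2.07 = 45.80 mg/L
k = ln 2 / 30.0 = 0.02310 hr⁻¹
C(t) = Css (1 − e^(−kt)) = 45.80 × (1 − e^(−0.9773)) = 45.80 × 0.6237 ≈ 28.6 mg/L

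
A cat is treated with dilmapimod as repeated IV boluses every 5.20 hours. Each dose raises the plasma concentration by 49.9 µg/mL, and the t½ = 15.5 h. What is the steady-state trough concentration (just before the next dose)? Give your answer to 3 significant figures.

191 µg/mL

k = ln 2 / 15.5 = 0.04472 h⁻¹
Fraction remaining after one interval: e^(−kτ) = e^(−0.04472 × 5.20) = 0.7925
R = 1 / (1 − 0.7925) = 4.820
Css,max = 49.9 × 4.820 = 240.5 µg/mL
Css,min = Css,max × e^(−kτ) = 240.5 × 0.7925 ≈ 191 µg/mL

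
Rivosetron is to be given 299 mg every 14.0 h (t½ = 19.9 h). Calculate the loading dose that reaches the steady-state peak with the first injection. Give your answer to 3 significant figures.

k = ln 2 / 19.9 = 0.03483 h⁻¹
Accumulation ratio R = 1 / (1 − e^(−kτ)) = 1 / (1 − e^(−0.03483×14.0)) = 1 / (1 − 0.6141) = 2.591
Loading dose = maintenance dose × R = 299 × 2.591 ≈ 775 mg

775 mg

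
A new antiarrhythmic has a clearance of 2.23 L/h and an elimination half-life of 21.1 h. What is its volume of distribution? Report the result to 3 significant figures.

k = ln 2 / t½ = ln 2 / 21.1 = 0.03285 h⁻¹
V = CL / k = 2.23 / 0.03285 ≈ 67.9 L

67.9 L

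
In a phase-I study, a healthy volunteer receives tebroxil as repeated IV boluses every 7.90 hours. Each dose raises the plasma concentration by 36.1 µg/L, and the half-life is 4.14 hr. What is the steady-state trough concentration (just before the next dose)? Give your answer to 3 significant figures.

k = ln 2 / 4.14 = 0.1674 hr⁻¹
Fraction remaining after one interval: e^(−kτ) = e^(−0.1674 × 7.90) = 0.2664
R = 1 / (1 − 0.2664) = 1.363
Css,max = 36.1 × 1.363 = 49.21 µg/L
Css,min = Css,max × e^(−kτ) = 49.21 × 0.2664 ≈ 13.1 µg/L

13.1 µg/L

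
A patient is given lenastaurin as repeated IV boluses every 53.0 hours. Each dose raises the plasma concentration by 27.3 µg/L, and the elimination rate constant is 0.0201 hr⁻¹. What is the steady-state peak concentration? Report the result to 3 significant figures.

Fraction remaining after one interval: e^(−kτ) = e^(−0.02010 × 53.0) = 0.3446
R = 1 / (1 − 0.3446) = 1.526
Css,max = 27.3 × 1.526 ≈ 41.7 µg/L

41.7 µg/L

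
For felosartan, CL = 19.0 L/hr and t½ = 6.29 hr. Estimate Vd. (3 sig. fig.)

k = ln 2 / t½ = ln 2 / 6.29 = 0.1102 hr⁻¹
V = CL / k = 19.0 / 0.1102 ≈ 172 L

172 L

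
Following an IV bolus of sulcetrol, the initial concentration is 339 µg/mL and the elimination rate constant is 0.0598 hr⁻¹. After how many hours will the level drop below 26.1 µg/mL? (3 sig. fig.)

C(t) = C₀ e^(−kt)  ⇒  t = ln(C₀/C) / k
t = ln(339/26.1) / 0.05980 = 2.564 / 0.05980 ≈ 42.9 hours

42.9 hours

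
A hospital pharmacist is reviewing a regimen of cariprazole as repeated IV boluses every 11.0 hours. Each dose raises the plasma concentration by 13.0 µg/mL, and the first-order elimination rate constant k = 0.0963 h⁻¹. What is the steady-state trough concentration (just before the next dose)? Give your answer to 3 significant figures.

Fraction remaining after one interval: e^(−kτ) = e^(−0.09630 × 11.0) = 0.3467
R = 1 / (1 − 0.3467) = 1.531
Css,max = 13.0 × 1.531 = 19.90 µg/mL
Css,min = Css,max × e^(−kτ) = 19.90 × 0.3467 ≈ 6.90 µg/mL

6.90 µg/mL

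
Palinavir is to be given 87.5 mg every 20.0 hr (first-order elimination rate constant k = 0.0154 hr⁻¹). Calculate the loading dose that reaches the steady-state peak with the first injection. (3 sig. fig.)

Accumulation ratio R = 1 / (1 − e^(−kτ)) = 1 / (1 − e^(−0.01540×20.0)) = 1 / (1 − 0.7349) = 3.772
Loading dose = maintenance dose × R = 87.5 × 3.772 ≈ 330 mg

330 mg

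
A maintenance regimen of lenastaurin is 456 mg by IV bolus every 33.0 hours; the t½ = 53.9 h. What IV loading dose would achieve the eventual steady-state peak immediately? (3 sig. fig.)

1320 mg

k = ln 2 / 53.9 = 0.01286 h⁻¹
Accumulation ratio R = 1 / (1 − e^(−kτ)) = 1 / (1 − e^(−0.01286×33.0)) = 1 / (1 − 0.6542) = 2.892
Loading dose = maintenance dose × R = 456 × 2.892 ≈ 1320 mg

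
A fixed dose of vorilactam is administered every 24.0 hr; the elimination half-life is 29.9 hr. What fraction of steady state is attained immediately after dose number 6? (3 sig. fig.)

k = ln 2 / 29.9 = 0.02318 hr⁻¹
f_n = 1 − e^(−nkτ) = 1 − e^(−6 × 0.02318 × 24.0) = 1 − e^(−3.338) = 1 − 0.03550 ≈ 0.965

0.965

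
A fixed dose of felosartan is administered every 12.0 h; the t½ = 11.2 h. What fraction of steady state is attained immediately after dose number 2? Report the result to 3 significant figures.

k = ln 2 / 11.2 = 0.06189 h⁻¹
f_n = 1 − e^(−nkτ) = 1 − e^(−2 × 0.06189 × 12.0) = 1 − e^(−1.485) = 1 − 0.2264 ≈ 0.774

0.774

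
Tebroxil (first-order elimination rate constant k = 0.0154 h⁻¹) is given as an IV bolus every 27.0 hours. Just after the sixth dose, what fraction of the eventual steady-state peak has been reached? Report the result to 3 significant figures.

0.917

f_n = 1 − e^(−nkτ) = 1 − e^(−6 × 0.01540 × 27.0) = 1 − e^(−2.495) = 1 − 0.08251 ≈ 0.917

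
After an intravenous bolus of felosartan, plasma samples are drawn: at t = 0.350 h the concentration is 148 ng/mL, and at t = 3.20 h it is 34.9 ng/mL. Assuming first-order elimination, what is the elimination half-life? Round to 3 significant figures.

k = ln(C₁/C₂) / (t₂ − t₁) = ln(148/34.9) / (3.20 − 0.350)
  = 1.445 / 2.850 = 0.5069 h⁻¹
t½ = ln 2 / k = ln 2 / 0.5069 ≈ 1.37 hours

1.37 hours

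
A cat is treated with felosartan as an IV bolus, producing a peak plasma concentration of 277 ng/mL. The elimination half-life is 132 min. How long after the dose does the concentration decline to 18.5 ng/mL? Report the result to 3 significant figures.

515 minutes

k = ln 2 / 132 = 0.005251 min⁻¹
C(t) = C₀ e^(−kt)  ⇒  t = ln(C₀/C) / k
t = ln(277/18.5) / 0.005251 = 2.706 / 0.005251 ≈ 515 minutes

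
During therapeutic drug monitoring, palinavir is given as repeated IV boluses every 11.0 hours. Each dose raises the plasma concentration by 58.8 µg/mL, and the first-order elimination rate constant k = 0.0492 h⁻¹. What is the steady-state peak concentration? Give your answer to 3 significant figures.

141 µg/mL

Fraction remaining after one interval: e^(−kτ) = e^(−0.04920 × 11.0) = 0.5820
R = 1 / (1 − 0.5820) = 2.393
Css,max = 58.8 × 2.393 ≈ 141 µg/mL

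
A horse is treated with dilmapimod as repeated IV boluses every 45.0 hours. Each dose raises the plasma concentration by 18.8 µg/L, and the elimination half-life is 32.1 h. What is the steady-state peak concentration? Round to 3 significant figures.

30.2 µg/L

k = ln 2 / 32.1 = 0.02159 h⁻¹
Fraction remaining after one interval: e^(−kτ) = e^(−0.02159 × 45.0) = 0.3784
R = 1 / (1 − 0.3784) = 1.609
Css,max = 18.8 × 1.609 ≈ 30.2 µg/L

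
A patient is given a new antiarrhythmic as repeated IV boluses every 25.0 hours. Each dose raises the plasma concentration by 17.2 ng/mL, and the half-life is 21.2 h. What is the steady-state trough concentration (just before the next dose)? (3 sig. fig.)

k = ln 2 / 21.2 = 0.03270 h⁻¹
Fraction remaining after one interval: e^(−kτ) = e^(−0.03270 × 25.0) = 0.4416
R = 1 / (1 − 0.4416) = 1.791
Css,max = 17.2 × 1.791 = 30.80 ng/mL
Css,min = Css,max × e^(−kτ) = 30.80 × 0.4416 ≈ 13.6 ng/mL

13.6 ng/mL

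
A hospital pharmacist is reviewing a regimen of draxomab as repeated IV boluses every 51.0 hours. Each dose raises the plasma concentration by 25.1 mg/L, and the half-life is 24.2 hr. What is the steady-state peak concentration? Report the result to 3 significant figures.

k = ln 2 / 24.2 = 0.02864 hr⁻¹
Fraction remaining after one interval: e^(−kτ) = e^(−0.02864 × 51.0) = 0.2321
R = 1 / (1 − 0.2321) = 1.302
Css,max = 25.1 × 1.302 ≈ 32.7 mg/L

32.7 mg/L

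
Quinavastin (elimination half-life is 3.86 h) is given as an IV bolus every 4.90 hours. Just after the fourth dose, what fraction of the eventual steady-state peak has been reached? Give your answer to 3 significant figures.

k = ln 2 / 3.86 = 0.1796 h⁻¹
f_n = 1 − e^(−nkτ) = 1 − e^(−4 × 0.1796 × 4.90) = 1 − e^(−3.520) = 1 − 0.02961 ≈ 0.970

0.970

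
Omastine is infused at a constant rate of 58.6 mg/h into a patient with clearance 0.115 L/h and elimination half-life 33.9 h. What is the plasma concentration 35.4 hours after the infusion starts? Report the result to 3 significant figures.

262 µg/mL

Css = rate / CL = 58.6 / 0.115 = 509.6 µg/mL
k = ln 2 / 33.9 = 0.02045 h⁻¹
C(t) = Css (1 − e^(−kt)) = 509.6 × (1 − e^(−0.7238)) = 509.6 × 0.5151 ≈ 262 µg/mL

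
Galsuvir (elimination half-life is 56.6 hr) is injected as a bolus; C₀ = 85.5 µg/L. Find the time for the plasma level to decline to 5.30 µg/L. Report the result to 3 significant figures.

227 hours

k = ln 2 / 56.6 = 0.01225 hr⁻¹
C(t) = C₀ e^(−kt)  ⇒  t = ln(C₀/C) / k
t = ln(85.5/5.30) / 0.01225 = 2.781 / 0.01225 ≈ 227 hours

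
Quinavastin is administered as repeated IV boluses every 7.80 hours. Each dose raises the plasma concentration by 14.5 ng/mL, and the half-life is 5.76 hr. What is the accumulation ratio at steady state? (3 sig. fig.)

k = ln 2 / 5.76 = 0.1203 hr⁻¹
Fraction remaining after one interval: e^(−kτ) = e^(−0.1203 × 7.80) = 0.3912
R = 1 / (1 − 0.3912) = 1 / 0.6088 ≈ 1.64

1.64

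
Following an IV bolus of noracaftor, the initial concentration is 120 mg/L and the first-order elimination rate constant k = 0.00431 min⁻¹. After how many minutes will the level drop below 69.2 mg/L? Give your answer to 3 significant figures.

C(t) = C₀ e^(−kt)  ⇒  t = ln(C₀/C) / k
t = ln(120/69.2) / 0.004310 = 0.5505 / 0.004310 ≈ 128 minutes

128 minutes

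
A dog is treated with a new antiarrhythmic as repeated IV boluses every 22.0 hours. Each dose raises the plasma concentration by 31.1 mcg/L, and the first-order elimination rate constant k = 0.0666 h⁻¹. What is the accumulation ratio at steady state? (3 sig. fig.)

Fraction remaining after one interval: e^(−kτ) = e^(−0.06660 × 22.0) = 0.2310
R = 1 / (1 − 0.2310) = 1 / 0.7690 ≈ 1.30

1.30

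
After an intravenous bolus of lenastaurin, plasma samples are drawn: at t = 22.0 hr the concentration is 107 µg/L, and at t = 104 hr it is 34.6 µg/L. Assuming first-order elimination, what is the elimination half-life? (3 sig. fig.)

k = ln(C₁/C₂) / (t₂ − t₁) = ln(107/34.6) / (104 − 22.0)
  = 1.129 / 82.00 = 0.01377 hr⁻¹
t½ = ln 2 / k = ln 2 / 0.01377 ≈ 50.3 hours

50.3 hours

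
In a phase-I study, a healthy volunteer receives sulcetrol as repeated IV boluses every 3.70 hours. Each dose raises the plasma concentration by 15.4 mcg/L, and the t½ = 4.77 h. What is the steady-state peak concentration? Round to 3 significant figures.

k = ln 2 / 4.77 = 0.1453 h⁻¹
Fraction remaining after one interval: e^(−kτ) = e^(−0.1453 × 3.70) = 0.5841
R = 1 / (1 − 0.5841) = 2.404
Css,max = 15.4 × 2.404 ≈ 37.0 mcg/L

37.0 mcg/L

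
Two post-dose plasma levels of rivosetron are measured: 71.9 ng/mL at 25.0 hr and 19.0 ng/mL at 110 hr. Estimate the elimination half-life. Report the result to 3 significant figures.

k = ln(C₁/C₂) / (t₂ − t₁) = ln(71.9/19.0) / (110 − 25.0)
  = 1.331 / 85.00 = 0.01566 hr⁻¹
t½ = ln 2 / k = ln 2 / 0.01566 ≈ 44.3 hours

44.3 hours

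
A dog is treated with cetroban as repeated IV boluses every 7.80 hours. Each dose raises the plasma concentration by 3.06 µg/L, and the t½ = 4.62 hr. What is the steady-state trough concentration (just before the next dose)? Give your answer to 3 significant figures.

1.38 µg/L

k = ln 2 / 4.62 = 0.1500 hr⁻¹
Fraction remaining after one interval: e^(−kτ) = e^(−0.1500 × 7.80) = 0.3103
R = 1 / (1 − 0.3103) = 1.450
Css,max = 3.06 × 1.450 = 4.437 µg/L
Css,min = Css,max × e^(−kτ) = 4.437 × 0.3103 ≈ 1.38 µg/L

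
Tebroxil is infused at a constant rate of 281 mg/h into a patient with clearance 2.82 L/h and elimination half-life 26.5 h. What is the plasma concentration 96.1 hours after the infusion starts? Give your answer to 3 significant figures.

91.6 mg/L

Css = rate / CL = 281 / 2.82 = 99.65 mg/L
k = ln 2 / 26.5 = 0.02616 h⁻¹
C(t) = Css (1 − e^(−kt)) = 99.65 × (1 − e^(−2.514)) = 99.65 × 0.9190 ≈ 91.6 mg/L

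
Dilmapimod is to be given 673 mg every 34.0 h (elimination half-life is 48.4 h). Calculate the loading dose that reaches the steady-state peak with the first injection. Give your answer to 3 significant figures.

k = ln 2 / 48.4 = 0.01432 h⁻¹
Accumulation ratio R = 1 / (1 − e^(−kτ)) = 1 / (1 − e^(−0.01432×34.0)) = 1 / (1 − 0.6145) = 2.594
Loading dose = maintenance dose × R = 673 × 2.594 ≈ 1750 mg

1750 mg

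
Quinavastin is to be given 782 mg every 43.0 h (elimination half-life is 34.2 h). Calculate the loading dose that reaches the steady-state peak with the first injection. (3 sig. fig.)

k = ln 2 / 34.2 = 0.02027 h⁻¹
Accumulation ratio R = 1 / (1 − e^(−kτ)) = 1 / (1 − e^(−0.02027×43.0)) = 1 / (1 − 0.4183) = 1.719
Loading dose = maintenance dose × R = 782 × 1.719 ≈ 1340 mg

1340 mg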